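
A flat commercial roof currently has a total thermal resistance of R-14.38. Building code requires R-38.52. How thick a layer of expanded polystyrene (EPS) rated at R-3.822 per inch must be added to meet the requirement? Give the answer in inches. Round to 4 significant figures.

6.316 in

ΔR = 38.52 − 14.38 = 24.14 ft²·°F·h/BTU
L = ΔR / (R/in) = 24.14/3.822 = 6.3161 in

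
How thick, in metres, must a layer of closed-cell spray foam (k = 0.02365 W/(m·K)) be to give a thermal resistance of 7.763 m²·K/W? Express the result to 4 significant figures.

L = R·k = 7.763 × 0.02365 = 0.18359 m

0.1836 m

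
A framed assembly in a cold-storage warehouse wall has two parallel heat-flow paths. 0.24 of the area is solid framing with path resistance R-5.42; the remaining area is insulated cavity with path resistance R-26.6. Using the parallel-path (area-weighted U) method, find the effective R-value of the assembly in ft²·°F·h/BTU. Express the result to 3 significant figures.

13.7 ft²·°F·h/BTU

U_eff = 0.76/26.6 + 0.24/5.42 = 0.02857 + 0.04428 = 0.07285
R_eff = 1/U_eff = 13.73 ft²·°F·h/BTU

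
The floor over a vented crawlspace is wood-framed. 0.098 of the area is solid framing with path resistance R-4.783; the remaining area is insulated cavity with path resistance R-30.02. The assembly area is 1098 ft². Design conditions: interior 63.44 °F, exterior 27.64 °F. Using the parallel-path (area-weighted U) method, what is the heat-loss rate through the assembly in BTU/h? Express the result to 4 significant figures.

1986 BTU/h

U_eff = 0.902/30.02 + 0.098/4.783 = 0.030047 + 0.020489 = 0.050536
R_eff = 1/U_eff = 19.788 ft²·°F·h/BTU
Q = 1098 × (63.44 − 27.64) / 19.788 = 1986.5 BTU/h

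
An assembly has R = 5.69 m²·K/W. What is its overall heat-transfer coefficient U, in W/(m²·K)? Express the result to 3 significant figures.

0.176 W/(m²·K)

U = 1/R = 1/5.69 = 0.1757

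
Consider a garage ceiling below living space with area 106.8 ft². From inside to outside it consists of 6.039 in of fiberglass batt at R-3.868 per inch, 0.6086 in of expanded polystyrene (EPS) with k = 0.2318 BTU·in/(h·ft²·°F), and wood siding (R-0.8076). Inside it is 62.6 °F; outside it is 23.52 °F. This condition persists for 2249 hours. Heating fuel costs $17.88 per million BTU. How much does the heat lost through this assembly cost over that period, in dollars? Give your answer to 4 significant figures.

6.039 × 3.868 = 23.359
0.6086/0.2318 = 2.6255
R_total = 23.359 + 2.6255 + 0.8076 = 26.792 ft²·°F·h/BTU
Q = 106.8 × (62.6 − 23.52) / 26.792 = 155.78 BTU/h
E = 155.78 × 2249 = 350360 BTU
Cost = 350360/10⁶ × 17.88 = $6.2644

6.264 dollars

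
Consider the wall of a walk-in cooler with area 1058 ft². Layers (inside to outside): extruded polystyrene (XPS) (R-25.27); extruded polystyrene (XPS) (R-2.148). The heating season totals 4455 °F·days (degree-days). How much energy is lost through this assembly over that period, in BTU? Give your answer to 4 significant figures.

R_total = 25.27 + 2.148 = 27.418 ft²·°F·h/BTU
E = A × HDD × 24 / R = 1058 × 4455 × 24 / 27.418 = 4125800 BTU

4126000 BTU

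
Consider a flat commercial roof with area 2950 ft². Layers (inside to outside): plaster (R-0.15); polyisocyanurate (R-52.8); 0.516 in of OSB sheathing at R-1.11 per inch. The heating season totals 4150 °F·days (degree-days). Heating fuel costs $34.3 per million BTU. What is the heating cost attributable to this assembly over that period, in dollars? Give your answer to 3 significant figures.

0.516 × 1.11 = 0.5728
R_total = 0.15 + 52.8 + 0.5728 = 53.52 ft²·°F·h/BTU
E = A × HDD × 24 / R = 2950 × 4150 × 24 / 53.52 = 5490000 BTU
Cost = 5490000/10⁶ × 34.3 = $188.3

188 dollars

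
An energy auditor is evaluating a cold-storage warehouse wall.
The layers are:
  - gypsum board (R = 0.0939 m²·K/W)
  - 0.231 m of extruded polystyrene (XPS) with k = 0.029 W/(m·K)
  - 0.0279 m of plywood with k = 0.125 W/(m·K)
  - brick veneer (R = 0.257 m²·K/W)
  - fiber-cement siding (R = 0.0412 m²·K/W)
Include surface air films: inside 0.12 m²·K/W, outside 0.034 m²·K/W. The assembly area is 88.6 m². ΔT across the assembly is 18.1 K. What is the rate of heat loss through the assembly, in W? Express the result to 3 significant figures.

184 W

0.231/0.029 = 7.966
0.0279/0.125 = 0.2232
R_total = 0.12 + 0.0939 + 7.966 + 0.2232 + 0.257 + 0.0412 + 0.034 = 8.735 m²·K/W
Q = A·ΔT/R = 88.6 × 18.1 / 8.735 = 183.6 W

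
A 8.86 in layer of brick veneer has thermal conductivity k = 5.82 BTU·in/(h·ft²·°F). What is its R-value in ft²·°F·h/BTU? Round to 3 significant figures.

R = L/k = 8.86/5.82 = 1.522 ft²·°F·h/BTU

1.52 ft²·°F·h/BTU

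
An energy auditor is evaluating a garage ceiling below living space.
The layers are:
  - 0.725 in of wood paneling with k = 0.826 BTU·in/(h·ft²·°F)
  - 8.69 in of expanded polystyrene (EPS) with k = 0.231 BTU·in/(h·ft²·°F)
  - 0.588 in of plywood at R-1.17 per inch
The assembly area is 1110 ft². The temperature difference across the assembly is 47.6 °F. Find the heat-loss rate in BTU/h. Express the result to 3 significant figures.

0.725/0.826 = 0.8777
8.69/0.231 = 37.62
0.588 × 1.17 = 0.688
R_total = 0.8777 + 37.62 + 0.688 = 39.18 ft²·°F·h/BTU
Q = A·ΔT/R = 1110 × 47.6 / 39.18 = 1348 BTU/h

1350 BTU/h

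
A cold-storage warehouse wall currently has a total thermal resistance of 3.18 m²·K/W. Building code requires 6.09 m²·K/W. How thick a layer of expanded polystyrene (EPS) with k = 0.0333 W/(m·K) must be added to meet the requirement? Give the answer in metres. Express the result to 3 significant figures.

0.0969 m

ΔR = 6.09 − 3.18 = 2.91 m²·K/W
L = ΔR × k = 2.91 × 0.0333 = 0.0969 m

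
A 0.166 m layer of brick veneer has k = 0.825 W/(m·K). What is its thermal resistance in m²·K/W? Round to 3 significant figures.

R = L/k = 0.166/0.825 = 0.2012 m²·K/W

0.201 m²·K/W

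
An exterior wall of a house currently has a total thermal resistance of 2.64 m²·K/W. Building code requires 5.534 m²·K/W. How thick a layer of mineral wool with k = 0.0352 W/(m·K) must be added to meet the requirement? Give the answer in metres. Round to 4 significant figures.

ΔR = 5.534 − 2.64 = 2.894 m²·K/W
L = ΔR × k = 2.894 × 0.0352 = 0.10187 m

0.1019 m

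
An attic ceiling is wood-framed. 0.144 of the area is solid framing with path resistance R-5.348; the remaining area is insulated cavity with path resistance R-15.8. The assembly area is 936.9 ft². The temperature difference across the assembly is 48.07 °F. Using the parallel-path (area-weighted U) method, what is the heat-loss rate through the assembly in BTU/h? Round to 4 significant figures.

3653 BTU/h

U_eff = 0.856/15.8 + 0.144/5.348 = 0.054177 + 0.026926 = 0.081103
R_eff = 1/U_eff = 12.33 ft²·°F·h/BTU
Q = 936.9 × 48.07 / 12.33 = 3652.6 BTU/h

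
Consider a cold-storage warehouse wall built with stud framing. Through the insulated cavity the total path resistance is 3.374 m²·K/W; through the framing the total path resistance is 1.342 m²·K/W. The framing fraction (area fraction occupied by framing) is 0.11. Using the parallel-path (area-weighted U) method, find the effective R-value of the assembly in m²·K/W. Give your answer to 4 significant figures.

U_eff = 0.89/3.374 + 0.11/1.342 = 0.26378 + 0.081967 = 0.34575
R_eff = 1/U_eff = 2.8923 m²·K/W

2.892 m²·K/W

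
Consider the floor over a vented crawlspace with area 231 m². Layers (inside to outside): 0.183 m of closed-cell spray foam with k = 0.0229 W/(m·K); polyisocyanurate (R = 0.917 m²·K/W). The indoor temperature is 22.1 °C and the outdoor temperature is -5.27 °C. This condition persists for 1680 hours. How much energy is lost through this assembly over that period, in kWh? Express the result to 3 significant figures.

0.183/0.0229 = 7.991
R_total = 7.991 + 0.917 = 8.908 m²·K/W
Q = 231 × (22.1 − (-5.27)) / 8.908 = 709.7 W
E = 709.7 W × 1680 h / 1000 = 1192 kWh

1190 kWh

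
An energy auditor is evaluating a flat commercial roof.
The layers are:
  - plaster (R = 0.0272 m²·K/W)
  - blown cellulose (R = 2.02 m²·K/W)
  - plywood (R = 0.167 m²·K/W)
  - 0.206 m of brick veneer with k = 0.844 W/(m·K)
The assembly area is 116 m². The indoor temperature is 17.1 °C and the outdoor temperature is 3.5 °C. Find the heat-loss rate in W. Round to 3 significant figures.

642 W

0.206/0.844 = 0.2441
R_total = 0.0272 + 2.02 + 0.167 + 0.2441 = 2.458 m²·K/W
Q = A·ΔT/R = 116 × (17.1 − 3.5) / 2.458 = 641.8 W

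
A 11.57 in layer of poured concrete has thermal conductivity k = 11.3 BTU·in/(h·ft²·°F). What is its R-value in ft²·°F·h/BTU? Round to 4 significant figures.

1.024 ft²·°F·h/BTU

R = L/k = 11.57/11.3 = 1.0239 ft²·°F·h/BTU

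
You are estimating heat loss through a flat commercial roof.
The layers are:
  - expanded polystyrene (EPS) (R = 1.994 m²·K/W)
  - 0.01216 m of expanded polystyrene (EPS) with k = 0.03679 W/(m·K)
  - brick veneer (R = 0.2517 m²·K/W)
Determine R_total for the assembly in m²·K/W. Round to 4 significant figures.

2.576 m²·K/W

0.01216/0.03679 = 0.33052
R_total = 1.994 + 0.33052 + 0.2517 = 2.5762 m²·K/W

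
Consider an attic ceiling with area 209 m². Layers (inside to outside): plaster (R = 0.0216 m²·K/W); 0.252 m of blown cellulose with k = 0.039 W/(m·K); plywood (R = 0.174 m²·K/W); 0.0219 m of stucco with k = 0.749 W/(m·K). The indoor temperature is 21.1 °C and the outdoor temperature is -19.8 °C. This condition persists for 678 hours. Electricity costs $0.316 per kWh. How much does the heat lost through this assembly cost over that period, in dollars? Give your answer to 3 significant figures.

0.252/0.039 = 6.462
0.0219/0.749 = 0.02924
R_total = 0.0216 + 6.462 + 0.174 + 0.02924 = 6.686 m²·K/W
Q = 209 × (21.1 − (-19.8)) / 6.686 = 1278 W
E = 1278 W × 678 h / 1000 = 866.8 kWh
Cost = 866.8 × 0.316 = $273.9

274 dollars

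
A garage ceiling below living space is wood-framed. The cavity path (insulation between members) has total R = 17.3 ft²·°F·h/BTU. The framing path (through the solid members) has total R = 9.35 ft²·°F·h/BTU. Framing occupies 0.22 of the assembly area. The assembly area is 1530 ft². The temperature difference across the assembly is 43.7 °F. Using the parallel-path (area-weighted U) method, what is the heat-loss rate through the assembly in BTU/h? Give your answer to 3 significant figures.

U_eff = 0.78/17.3 + 0.22/9.35 = 0.04509 + 0.02353 = 0.06862
R_eff = 1/U_eff = 14.57 ft²·°F·h/BTU
Q = 1530 × 43.7 / 14.57 = 4588 BTU/h

4590 BTU/h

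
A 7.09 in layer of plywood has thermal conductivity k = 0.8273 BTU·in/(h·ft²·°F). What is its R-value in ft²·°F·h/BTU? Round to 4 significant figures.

R = L/k = 7.09/0.8273 = 8.57 ft²·°F·h/BTU

8.570 ft²·°F·h/BTU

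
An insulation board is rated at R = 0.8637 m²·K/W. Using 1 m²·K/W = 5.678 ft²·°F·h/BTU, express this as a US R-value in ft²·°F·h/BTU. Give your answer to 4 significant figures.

4.904 ft²·°F·h/BTU

R_US = 0.8637 × 5.678 = 4.9041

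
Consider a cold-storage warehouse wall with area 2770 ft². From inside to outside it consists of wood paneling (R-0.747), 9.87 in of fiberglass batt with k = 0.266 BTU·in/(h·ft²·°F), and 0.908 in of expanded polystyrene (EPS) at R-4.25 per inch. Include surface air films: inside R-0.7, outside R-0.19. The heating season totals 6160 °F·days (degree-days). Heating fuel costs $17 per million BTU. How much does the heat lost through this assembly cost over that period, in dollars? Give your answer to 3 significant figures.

163 dollars

9.87/0.266 = 37.11
0.908 × 4.25 = 3.859
R_total = 0.7 + 0.747 + 37.11 + 3.859 + 0.19 = 42.6 ft²·°F·h/BTU
E = A × HDD × 24 / R = 2770 × 6160 × 24 / 42.6 = 9613000 BTU
Cost = 9613000/10⁶ × 17 = $163.4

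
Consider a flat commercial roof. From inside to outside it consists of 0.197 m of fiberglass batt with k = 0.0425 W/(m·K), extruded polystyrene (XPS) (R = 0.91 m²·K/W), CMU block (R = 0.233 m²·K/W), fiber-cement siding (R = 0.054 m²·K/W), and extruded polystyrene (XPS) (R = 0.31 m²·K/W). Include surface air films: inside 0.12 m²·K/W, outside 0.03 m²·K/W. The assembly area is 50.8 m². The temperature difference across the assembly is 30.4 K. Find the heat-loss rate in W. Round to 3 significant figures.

245 W

0.197/0.0425 = 4.635
R_total = 0.12 + 4.635 + 0.91 + 0.233 + 0.054 + 0.31 + 0.03 = 6.292 m²·K/W
Q = A·ΔT/R = 50.8 × 30.4 / 6.292 = 245.4 W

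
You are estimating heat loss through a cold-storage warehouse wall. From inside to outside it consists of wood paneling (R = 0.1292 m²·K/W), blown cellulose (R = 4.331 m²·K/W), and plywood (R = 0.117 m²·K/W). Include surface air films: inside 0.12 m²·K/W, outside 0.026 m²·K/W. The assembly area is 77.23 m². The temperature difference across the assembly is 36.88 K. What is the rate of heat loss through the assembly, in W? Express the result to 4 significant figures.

603.0 W

R_total = 0.12 + 0.1292 + 4.331 + 0.117 + 0.026 = 4.7232 m²·K/W
Q = A·ΔT/R = 77.23 × 36.88 / 4.7232 = 603.03 W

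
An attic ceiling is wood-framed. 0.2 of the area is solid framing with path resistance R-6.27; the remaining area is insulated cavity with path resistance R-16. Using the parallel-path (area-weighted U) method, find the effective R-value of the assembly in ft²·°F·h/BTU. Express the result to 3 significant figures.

U_eff = 0.8/16 + 0.2/6.27 = 0.05 + 0.0319 = 0.0819
R_eff = 1/U_eff = 12.21 ft²·°F·h/BTU

12.2 ft²·°F·h/BTU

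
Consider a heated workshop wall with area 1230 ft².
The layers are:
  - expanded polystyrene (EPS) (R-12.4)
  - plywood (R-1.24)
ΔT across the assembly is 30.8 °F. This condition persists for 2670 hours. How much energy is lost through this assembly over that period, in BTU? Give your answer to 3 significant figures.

7420000 BTU

R_total = 12.4 + 1.24 = 13.64 ft²·°F·h/BTU
Q = 1230 × 30.8 / 13.64 = 2777 BTU/h
E = 2777 × 2670 = 7416000 BTU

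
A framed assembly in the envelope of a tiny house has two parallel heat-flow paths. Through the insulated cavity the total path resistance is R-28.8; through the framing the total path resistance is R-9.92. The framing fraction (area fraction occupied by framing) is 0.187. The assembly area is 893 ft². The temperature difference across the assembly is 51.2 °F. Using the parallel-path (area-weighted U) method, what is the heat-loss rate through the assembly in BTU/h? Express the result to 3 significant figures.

U_eff = 0.813/28.8 + 0.187/9.92 = 0.02823 + 0.01885 = 0.04708
R_eff = 1/U_eff = 21.24 ft²·°F·h/BTU
Q = 893 × 51.2 / 21.24 = 2153 BTU/h

2150 BTU/h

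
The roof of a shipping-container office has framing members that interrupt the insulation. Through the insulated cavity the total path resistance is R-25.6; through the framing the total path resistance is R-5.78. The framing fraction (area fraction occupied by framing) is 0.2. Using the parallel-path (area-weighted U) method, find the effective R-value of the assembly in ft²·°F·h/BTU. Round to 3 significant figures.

15.2 ft²·°F·h/BTU

U_eff = 0.8/25.6 + 0.2/5.78 = 0.03125 + 0.0346 = 0.06585
R_eff = 1/U_eff = 15.19 ft²·°F·h/BTU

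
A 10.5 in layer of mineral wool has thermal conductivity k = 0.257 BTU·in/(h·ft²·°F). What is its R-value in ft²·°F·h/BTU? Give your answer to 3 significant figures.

40.9 ft²·°F·h/BTU

R = L/k = 10.5/0.257 = 40.86 ft²·°F·h/BTU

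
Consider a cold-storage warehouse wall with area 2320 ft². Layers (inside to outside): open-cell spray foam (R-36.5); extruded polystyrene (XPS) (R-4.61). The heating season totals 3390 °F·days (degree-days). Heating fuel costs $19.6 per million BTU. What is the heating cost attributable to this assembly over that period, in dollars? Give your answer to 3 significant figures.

R_total = 36.5 + 4.61 = 41.11 ft²·°F·h/BTU
E = A × HDD × 24 / R = 2320 × 3390 × 24 / 41.11 = 4591000 BTU
Cost = 4591000/10⁶ × 19.6 = $89.99

90.0 dollars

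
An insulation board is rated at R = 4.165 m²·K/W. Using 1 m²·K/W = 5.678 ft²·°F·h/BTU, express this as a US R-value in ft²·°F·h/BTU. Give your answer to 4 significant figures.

R_US = 4.165 × 5.678 = 23.649

23.65 ft²·°F·h/BTU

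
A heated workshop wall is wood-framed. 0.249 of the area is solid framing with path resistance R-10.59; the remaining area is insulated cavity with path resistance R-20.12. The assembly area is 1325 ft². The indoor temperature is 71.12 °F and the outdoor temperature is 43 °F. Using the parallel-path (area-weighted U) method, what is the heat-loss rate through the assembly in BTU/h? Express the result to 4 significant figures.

U_eff = 0.751/20.12 + 0.249/10.59 = 0.037326 + 0.023513 = 0.060839
R_eff = 1/U_eff = 16.437 ft²·°F·h/BTU
Q = 1325 × (71.12 − 43) / 16.437 = 2266.8 BTU/h

2267 BTU/h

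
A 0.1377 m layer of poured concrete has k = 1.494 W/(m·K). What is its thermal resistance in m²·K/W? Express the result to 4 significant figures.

R = L/k = 0.1377/1.494 = 0.092169 m²·K/W

0.09217 m²·K/W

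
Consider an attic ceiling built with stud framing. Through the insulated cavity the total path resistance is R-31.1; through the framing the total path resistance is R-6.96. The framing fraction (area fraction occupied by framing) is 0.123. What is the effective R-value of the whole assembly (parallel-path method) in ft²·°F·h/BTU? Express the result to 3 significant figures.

U_eff = 0.877/31.1 + 0.123/6.96 = 0.0282 + 0.01767 = 0.04587
R_eff = 1/U_eff = 21.8 ft²·°F·h/BTU

21.8 ft²·°F·h/BTU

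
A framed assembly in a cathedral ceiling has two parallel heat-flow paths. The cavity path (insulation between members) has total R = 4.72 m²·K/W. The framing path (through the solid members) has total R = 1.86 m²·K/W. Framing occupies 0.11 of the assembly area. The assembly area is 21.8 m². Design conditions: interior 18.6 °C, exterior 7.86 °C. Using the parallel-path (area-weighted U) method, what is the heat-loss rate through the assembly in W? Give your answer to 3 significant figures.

U_eff = 0.89/4.72 + 0.11/1.86 = 0.1886 + 0.05914 = 0.2477
R_eff = 1/U_eff = 4.037 m²·K/W
Q = 21.8 × (18.6 − 7.86) / 4.037 = 57.99 W

58.0 W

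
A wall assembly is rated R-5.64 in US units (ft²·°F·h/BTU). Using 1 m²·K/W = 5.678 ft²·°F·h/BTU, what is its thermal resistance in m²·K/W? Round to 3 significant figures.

R_SI = 5.64/5.678 = 0.9933

0.993 m²·K/W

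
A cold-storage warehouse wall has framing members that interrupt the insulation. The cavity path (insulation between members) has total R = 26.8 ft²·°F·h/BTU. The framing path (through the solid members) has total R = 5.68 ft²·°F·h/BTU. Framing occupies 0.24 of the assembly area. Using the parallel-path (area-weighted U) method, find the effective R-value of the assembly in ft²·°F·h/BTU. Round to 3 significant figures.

U_eff = 0.76/26.8 + 0.24/5.68 = 0.02836 + 0.04225 = 0.07061
R_eff = 1/U_eff = 14.16 ft²·°F·h/BTU

14.2 ft²·°F·h/BTU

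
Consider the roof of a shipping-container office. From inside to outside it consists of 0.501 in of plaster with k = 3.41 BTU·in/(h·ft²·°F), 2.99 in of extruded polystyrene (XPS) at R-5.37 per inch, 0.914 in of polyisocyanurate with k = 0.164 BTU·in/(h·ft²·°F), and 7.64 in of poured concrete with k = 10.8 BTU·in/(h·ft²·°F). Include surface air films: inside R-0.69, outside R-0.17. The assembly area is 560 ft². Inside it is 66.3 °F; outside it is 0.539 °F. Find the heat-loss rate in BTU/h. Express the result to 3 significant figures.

1580 BTU/h

0.501/3.41 = 0.1469
2.99 × 5.37 = 16.06
0.914/0.164 = 5.573
7.64/10.8 = 0.7074
R_total = 0.69 + 0.1469 + 16.06 + 5.573 + 0.7074 + 0.17 = 23.34 ft²·°F·h/BTU
Q = A·ΔT/R = 560 × (66.3 − 0.539) / 23.34 = 1578 BTU/h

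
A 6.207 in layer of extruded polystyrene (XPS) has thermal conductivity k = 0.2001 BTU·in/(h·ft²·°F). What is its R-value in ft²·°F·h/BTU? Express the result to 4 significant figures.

31.02 ft²·°F·h/BTU

R = L/k = 6.207/0.2001 = 31.019 ft²·°F·h/BTU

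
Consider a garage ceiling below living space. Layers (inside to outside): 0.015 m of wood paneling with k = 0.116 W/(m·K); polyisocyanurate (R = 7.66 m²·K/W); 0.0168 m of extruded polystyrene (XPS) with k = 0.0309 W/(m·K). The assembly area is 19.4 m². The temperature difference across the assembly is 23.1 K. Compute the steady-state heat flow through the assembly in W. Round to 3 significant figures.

0.015/0.116 = 0.1293
0.0168/0.0309 = 0.5437
R_total = 0.1293 + 7.66 + 0.5437 = 8.333 m²·K/W
Q = A·ΔT/R = 19.4 × 23.1 / 8.333 = 53.78 W

53.8 W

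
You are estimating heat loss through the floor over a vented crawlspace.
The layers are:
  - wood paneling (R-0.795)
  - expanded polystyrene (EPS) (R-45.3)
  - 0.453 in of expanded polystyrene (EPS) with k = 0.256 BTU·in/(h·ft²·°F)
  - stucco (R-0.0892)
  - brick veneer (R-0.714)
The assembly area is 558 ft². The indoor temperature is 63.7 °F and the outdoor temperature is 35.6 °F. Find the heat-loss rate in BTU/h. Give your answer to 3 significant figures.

322 BTU/h

0.453/0.256 = 1.77
R_total = 0.795 + 45.3 + 1.77 + 0.0892 + 0.714 = 48.67 ft²·°F·h/BTU
Q = A·ΔT/R = 558 × (63.7 − 35.6) / 48.67 = 322.2 BTU/h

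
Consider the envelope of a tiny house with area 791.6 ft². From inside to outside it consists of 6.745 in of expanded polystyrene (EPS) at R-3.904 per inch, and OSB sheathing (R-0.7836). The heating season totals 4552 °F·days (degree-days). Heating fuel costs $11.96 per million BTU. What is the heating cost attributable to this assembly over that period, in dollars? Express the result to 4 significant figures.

38.14 dollars

6.745 × 3.904 = 26.332
R_total = 26.332 + 0.7836 = 27.116 ft²·°F·h/BTU
E = A × HDD × 24 / R = 791.6 × 4552 × 24 / 27.116 = 3189300 BTU
Cost = 3189300/10⁶ × 11.96 = $38.144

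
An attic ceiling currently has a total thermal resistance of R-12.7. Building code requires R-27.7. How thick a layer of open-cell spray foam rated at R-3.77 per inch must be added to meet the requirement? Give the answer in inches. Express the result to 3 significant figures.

ΔR = 27.7 − 12.7 = 15 ft²·°F·h/BTU
L = ΔR / (R/in) = 15/3.77 = 3.979 in

3.98 in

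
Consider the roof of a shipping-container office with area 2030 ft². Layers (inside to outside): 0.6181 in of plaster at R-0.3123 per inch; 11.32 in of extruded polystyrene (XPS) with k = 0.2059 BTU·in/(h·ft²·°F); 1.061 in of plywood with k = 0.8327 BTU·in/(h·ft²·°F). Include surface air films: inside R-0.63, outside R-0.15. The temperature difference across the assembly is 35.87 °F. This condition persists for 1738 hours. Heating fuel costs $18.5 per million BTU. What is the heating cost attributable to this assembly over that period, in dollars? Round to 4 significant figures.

40.91 dollars

0.6181 × 0.3123 = 0.19303
11.32/0.2059 = 54.978
1.061/0.8327 = 1.2742
R_total = 0.63 + 0.19303 + 54.978 + 1.2742 + 0.15 = 57.225 ft²·°F·h/BTU
Q = 2030 × 35.87 / 57.225 = 1272.4 BTU/h
E = 1272.4 × 1738 = 2211500 BTU
Cost = 2211500/10⁶ × 18.5 = $40.913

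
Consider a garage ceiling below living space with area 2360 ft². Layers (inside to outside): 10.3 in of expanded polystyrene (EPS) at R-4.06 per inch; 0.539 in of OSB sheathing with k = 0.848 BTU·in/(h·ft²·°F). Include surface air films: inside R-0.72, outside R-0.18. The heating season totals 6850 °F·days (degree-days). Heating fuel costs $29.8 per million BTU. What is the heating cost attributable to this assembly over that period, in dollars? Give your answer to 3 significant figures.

10.3 × 4.06 = 41.82
0.539/0.848 = 0.6356
R_total = 0.72 + 41.82 + 0.6356 + 0.18 = 43.35 ft²·°F·h/BTU
E = A × HDD × 24 / R = 2360 × 6850 × 24 / 43.35 = 8949000 BTU
Cost = 8949000/10⁶ × 29.8 = $266.7

267 dollars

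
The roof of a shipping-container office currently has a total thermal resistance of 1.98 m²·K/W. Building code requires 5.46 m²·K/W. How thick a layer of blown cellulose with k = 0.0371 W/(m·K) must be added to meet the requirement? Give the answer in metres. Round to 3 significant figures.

ΔR = 5.46 − 1.98 = 3.48 m²·K/W
L = ΔR × k = 3.48 × 0.0371 = 0.1291 m

0.129 m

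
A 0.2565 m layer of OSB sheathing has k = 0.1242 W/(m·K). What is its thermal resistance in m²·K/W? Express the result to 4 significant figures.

2.065 m²·K/W

R = L/k = 0.2565/0.1242 = 2.0652 m²·K/W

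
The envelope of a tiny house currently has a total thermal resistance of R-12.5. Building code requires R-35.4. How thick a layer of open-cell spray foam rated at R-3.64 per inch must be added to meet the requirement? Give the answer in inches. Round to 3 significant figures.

ΔR = 35.4 − 12.5 = 22.9 ft²·°F·h/BTU
L = ΔR / (R/in) = 22.9/3.64 = 6.291 in

6.29 in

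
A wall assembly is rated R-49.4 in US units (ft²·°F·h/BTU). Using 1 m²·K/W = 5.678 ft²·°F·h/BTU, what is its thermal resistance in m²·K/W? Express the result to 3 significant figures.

8.70 m²·K/W

R_SI = 49.4/5.678 = 8.7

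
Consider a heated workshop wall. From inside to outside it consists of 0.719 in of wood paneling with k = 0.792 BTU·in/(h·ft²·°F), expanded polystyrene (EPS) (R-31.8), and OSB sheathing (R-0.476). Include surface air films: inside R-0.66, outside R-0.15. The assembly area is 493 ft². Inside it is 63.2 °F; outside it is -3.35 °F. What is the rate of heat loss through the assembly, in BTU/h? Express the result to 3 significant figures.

965 BTU/h

0.719/0.792 = 0.9078
R_total = 0.66 + 0.9078 + 31.8 + 0.476 + 0.15 = 33.99 ft²·°F·h/BTU
Q = A·ΔT/R = 493 × (63.2 − (-3.35)) / 33.99 = 965.2 BTU/h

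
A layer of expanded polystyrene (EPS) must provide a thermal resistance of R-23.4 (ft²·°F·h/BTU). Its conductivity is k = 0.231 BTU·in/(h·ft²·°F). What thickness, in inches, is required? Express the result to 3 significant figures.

L = R × k = 23.4 × 0.231 = 5.405 in

5.41 in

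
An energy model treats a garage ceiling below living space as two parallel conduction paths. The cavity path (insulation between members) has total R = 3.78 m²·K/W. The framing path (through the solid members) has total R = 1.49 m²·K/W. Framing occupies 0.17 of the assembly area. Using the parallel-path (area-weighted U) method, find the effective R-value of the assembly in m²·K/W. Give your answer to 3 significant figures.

3.00 m²·K/W

U_eff = 0.83/3.78 + 0.17/1.49 = 0.2196 + 0.1141 = 0.3337
R_eff = 1/U_eff = 2.997 m²·K/W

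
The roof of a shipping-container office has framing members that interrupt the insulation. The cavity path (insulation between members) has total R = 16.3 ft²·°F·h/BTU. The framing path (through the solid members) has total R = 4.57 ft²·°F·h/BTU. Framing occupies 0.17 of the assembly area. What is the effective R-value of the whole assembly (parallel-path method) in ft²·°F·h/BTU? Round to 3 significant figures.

U_eff = 0.83/16.3 + 0.17/4.57 = 0.05092 + 0.0372 = 0.08812
R_eff = 1/U_eff = 11.35 ft²·°F·h/BTU

11.3 ft²·°F·h/BTU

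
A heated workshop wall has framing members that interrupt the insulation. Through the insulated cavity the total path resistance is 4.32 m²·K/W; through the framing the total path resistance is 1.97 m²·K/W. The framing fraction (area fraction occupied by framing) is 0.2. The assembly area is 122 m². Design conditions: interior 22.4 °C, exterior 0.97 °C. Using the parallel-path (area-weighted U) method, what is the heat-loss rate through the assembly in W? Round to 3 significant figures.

750 W

U_eff = 0.8/4.32 + 0.2/1.97 = 0.1852 + 0.1015 = 0.2867
R_eff = 1/U_eff = 3.488 m²·K/W
Q = 122 × (22.4 − 0.97) / 3.488 = 749.6 W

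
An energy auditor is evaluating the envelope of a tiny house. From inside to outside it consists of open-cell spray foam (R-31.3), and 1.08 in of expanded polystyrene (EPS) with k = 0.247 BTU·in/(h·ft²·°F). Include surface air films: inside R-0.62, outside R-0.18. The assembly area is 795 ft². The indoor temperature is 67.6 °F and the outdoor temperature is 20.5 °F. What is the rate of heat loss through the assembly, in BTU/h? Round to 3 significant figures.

1.08/0.247 = 4.372
R_total = 0.62 + 31.3 + 4.372 + 0.18 = 36.47 ft²·°F·h/BTU
Q = A·ΔT/R = 795 × (67.6 − 20.5) / 36.47 = 1027 BTU/h

1030 BTU/h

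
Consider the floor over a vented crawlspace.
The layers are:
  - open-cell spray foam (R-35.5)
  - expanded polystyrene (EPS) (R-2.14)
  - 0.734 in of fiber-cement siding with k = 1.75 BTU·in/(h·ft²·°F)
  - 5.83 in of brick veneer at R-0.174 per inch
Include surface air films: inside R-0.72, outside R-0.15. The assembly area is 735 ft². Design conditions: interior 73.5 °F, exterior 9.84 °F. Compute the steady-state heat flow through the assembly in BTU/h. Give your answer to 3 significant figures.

1170 BTU/h

0.734/1.75 = 0.4194
5.83 × 0.174 = 1.014
R_total = 0.72 + 35.5 + 2.14 + 0.4194 + 1.014 + 0.15 = 39.94 ft²·°F·h/BTU
Q = A·ΔT/R = 735 × (73.5 − 9.84) / 39.94 = 1171 BTU/h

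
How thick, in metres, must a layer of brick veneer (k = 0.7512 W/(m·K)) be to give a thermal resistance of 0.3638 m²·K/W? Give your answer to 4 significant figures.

L = R·k = 0.3638 × 0.7512 = 0.27329 m

0.2733 m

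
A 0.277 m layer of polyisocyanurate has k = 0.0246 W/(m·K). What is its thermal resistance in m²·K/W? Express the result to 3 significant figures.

R = L/k = 0.277/0.0246 = 11.26 m²·K/W

11.3 m²·K/W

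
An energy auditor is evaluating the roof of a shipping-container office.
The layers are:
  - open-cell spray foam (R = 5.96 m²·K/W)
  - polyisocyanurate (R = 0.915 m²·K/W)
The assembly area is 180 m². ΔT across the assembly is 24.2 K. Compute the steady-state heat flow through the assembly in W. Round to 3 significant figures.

R_total = 5.96 + 0.915 = 6.875 m²·K/W
Q = A·ΔT/R = 180 × 24.2 / 6.875 = 633.6 W

634 W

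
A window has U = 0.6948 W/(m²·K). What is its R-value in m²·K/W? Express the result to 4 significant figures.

R = 1/U = 1/0.6948 = 1.4393

1.439 m²·K/W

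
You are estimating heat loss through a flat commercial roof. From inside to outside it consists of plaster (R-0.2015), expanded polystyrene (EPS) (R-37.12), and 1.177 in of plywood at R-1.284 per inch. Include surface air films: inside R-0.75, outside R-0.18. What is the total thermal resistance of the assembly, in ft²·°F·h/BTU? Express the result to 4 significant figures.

39.76 ft²·°F·h/BTU

1.177 × 1.284 = 1.5113
R_total = 0.75 + 0.2015 + 37.12 + 1.5113 + 0.18 = 39.763 ft²·°F·h/BTU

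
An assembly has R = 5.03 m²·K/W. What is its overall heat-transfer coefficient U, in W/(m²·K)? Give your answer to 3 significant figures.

0.199 W/(m²·K)

U = 1/R = 1/5.03 = 0.1988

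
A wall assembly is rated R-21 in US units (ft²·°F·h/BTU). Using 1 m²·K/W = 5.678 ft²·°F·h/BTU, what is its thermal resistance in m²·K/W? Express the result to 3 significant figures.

3.70 m²·K/W

R_SI = 21/5.678 = 3.698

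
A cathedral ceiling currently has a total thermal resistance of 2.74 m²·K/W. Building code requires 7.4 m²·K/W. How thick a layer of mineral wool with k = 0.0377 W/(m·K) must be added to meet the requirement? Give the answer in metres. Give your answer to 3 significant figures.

ΔR = 7.4 − 2.74 = 4.66 m²·K/W
L = ΔR × k = 4.66 × 0.0377 = 0.1757 m

0.176 m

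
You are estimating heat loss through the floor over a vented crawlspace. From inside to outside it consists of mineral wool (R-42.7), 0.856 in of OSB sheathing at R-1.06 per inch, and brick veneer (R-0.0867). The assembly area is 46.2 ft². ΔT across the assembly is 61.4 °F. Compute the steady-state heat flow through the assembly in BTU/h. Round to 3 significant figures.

64.9 BTU/h

0.856 × 1.06 = 0.9074
R_total = 42.7 + 0.9074 + 0.0867 = 43.69 ft²·°F·h/BTU
Q = A·ΔT/R = 46.2 × 61.4 / 43.69 = 64.92 BTU/h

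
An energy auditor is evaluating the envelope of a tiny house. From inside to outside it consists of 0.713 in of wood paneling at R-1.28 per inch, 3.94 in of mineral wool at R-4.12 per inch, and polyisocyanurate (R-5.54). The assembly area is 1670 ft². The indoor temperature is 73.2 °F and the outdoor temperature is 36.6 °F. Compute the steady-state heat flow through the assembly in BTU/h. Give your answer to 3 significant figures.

2690 BTU/h

0.713 × 1.28 = 0.9126
3.94 × 4.12 = 16.23
R_total = 0.9126 + 16.23 + 5.54 = 22.69 ft²·°F·h/BTU
Q = A·ΔT/R = 1670 × (73.2 − 36.6) / 22.69 = 2694 BTU/h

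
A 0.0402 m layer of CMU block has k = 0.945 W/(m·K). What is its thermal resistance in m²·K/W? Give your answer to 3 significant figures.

0.0425 m²·K/W

R = L/k = 0.0402/0.945 = 0.04254 m²·K/W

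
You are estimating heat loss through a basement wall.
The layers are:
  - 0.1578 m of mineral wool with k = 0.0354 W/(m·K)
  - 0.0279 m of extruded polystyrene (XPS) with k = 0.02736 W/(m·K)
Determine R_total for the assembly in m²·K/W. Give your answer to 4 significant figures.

0.1578/0.0354 = 4.4576
0.0279/0.02736 = 1.0197
R_total = 4.4576 + 1.0197 = 5.4774 m²·K/W

5.477 m²·K/W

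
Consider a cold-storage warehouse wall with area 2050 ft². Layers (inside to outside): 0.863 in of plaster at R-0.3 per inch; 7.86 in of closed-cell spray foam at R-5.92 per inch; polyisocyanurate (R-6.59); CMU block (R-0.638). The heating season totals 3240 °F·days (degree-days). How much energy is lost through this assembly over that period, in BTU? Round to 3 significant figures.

0.863 × 0.3 = 0.2589
7.86 × 5.92 = 46.53
R_total = 0.2589 + 46.53 + 6.59 + 0.638 = 54.02 ft²·°F·h/BTU
E = A × HDD × 24 / R = 2050 × 3240 × 24 / 54.02 = 2951000 BTU

2950000 BTU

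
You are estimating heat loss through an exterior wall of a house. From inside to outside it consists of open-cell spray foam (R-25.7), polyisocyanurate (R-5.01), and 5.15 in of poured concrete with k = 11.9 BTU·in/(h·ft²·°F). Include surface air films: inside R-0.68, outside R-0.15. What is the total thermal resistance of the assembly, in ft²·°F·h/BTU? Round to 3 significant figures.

5.15/11.9 = 0.4328
R_total = 0.68 + 25.7 + 5.01 + 0.4328 + 0.15 = 31.97 ft²·°F·h/BTU

32.0 ft²·°F·h/BTU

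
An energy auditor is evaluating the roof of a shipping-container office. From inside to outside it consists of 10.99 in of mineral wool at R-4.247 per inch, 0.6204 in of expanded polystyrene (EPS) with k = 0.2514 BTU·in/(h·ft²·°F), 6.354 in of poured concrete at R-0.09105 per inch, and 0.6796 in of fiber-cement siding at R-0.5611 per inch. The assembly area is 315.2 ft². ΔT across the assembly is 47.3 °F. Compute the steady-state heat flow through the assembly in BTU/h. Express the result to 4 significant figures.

10.99 × 4.247 = 46.675
0.6204/0.2514 = 2.4678
6.354 × 0.09105 = 0.57853
0.6796 × 0.5611 = 0.38132
R_total = 46.675 + 2.4678 + 0.57853 + 0.38132 = 50.102 ft²·°F·h/BTU
Q = A·ΔT/R = 315.2 × 47.3 / 50.102 = 297.57 BTU/h

297.6 BTU/h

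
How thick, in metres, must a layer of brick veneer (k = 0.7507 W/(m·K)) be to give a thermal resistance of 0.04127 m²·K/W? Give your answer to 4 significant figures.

0.03098 m

L = R·k = 0.04127 × 0.7507 = 0.030981 m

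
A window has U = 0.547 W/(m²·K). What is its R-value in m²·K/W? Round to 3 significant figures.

R = 1/U = 1/0.547 = 1.828

1.83 m²·K/W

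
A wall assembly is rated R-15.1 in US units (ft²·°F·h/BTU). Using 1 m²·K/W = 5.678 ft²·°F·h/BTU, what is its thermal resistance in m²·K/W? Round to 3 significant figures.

R_SI = 15.1/5.678 = 2.659

2.66 m²·K/W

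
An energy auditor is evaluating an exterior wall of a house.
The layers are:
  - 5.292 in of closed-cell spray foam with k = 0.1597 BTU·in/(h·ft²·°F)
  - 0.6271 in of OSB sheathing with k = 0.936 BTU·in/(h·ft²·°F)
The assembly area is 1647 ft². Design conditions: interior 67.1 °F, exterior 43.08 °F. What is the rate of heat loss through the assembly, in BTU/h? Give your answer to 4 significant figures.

1170 BTU/h

5.292/0.1597 = 33.137
0.6271/0.936 = 0.66998
R_total = 33.137 + 0.66998 = 33.807 ft²·°F·h/BTU
Q = A·ΔT/R = 1647 × (67.1 − 43.08) / 33.807 = 1170.2 BTU/h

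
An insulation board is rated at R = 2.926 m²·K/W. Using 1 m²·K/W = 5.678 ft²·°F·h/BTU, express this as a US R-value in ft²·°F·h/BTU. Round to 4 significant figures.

R_US = 2.926 × 5.678 = 16.614

16.61 ft²·°F·h/BTU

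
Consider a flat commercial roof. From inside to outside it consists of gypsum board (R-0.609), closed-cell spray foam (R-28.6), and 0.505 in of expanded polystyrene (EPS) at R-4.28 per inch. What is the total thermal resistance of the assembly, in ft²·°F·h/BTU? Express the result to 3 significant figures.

0.505 × 4.28 = 2.161
R_total = 0.609 + 28.6 + 2.161 = 31.37 ft²·°F·h/BTU

31.4 ft²·°F·h/BTU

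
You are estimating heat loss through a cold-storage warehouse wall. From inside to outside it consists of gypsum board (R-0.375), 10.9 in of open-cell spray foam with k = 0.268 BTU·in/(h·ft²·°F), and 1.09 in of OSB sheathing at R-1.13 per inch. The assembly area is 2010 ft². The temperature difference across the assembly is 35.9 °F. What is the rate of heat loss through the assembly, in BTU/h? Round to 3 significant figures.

1710 BTU/h

10.9/0.268 = 40.67
1.09 × 1.13 = 1.232
R_total = 0.375 + 40.67 + 1.232 = 42.28 ft²·°F·h/BTU
Q = A·ΔT/R = 2010 × 35.9 / 42.28 = 1707 BTU/h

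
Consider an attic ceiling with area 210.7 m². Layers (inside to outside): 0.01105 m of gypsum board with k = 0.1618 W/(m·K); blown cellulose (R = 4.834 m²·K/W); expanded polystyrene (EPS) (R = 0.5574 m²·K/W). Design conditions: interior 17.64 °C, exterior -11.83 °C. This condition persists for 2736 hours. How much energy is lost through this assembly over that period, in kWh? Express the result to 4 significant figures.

0.01105/0.1618 = 0.068294
R_total = 0.068294 + 4.834 + 0.5574 = 5.4597 m²·K/W
Q = 210.7 × (17.64 − (-11.83)) / 5.4597 = 1137.3 W
E = 1137.3 W × 2736 h / 1000 = 3111.7 kWh

3112 kWh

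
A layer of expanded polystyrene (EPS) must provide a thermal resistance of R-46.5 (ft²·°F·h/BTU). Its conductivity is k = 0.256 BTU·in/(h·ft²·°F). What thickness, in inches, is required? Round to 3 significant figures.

11.9 in

L = R × k = 46.5 × 0.256 = 11.9 in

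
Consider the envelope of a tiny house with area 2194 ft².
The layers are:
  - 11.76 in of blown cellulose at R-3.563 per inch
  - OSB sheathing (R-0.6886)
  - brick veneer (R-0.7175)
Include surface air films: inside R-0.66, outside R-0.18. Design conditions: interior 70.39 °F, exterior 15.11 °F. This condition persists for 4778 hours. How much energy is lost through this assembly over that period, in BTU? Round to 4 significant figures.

11.76 × 3.563 = 41.901
R_total = 0.66 + 41.901 + 0.6886 + 0.7175 + 0.18 = 44.147 ft²·°F·h/BTU
Q = 2194 × (70.39 − 15.11) / 44.147 = 2747.3 BTU/h
E = 2747.3 × 4778 = 13127000 BTU

13130000 BTU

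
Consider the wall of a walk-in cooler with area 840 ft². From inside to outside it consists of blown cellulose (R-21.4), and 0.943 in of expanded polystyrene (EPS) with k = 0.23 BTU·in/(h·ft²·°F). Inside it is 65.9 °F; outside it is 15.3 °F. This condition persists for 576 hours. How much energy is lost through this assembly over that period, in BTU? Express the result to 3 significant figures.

0.943/0.23 = 4.1
R_total = 21.4 + 4.1 = 25.5 ft²·°F·h/BTU
Q = 840 × (65.9 − 15.3) / 25.5 = 1667 BTU/h
E = 1667 × 576 = 960100 BTU

960000 BTU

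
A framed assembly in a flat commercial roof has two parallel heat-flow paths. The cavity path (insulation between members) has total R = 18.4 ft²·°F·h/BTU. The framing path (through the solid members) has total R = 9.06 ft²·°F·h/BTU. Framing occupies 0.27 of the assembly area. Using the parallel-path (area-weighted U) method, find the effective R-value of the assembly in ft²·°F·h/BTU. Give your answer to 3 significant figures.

U_eff = 0.73/18.4 + 0.27/9.06 = 0.03967 + 0.0298 = 0.06948
R_eff = 1/U_eff = 14.39 ft²·°F·h/BTU

14.4 ft²·°F·h/BTU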